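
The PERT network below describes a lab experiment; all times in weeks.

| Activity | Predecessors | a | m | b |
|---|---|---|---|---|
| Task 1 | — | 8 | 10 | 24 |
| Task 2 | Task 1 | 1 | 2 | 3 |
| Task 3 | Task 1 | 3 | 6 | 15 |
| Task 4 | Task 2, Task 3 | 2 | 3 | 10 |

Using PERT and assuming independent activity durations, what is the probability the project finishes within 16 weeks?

0.026

te_Task 1 = (8 + 4·10 + 24)/6 = 72/6 = 12; σ²_Task 1 = ((24−8)/6)² = 7.111
te_Task 2 = (1 + 4·2 + 3)/6 = 12/6 = 2; σ²_Task 2 = ((3−1)/6)² = 0.111
te_Task 3 = (3 + 4·6 + 15)/6 = 42/6 = 7; σ²_Task 3 = ((15−3)/6)² = 4.000
te_Task 4 = (2 + 4·3 + 10)/6 = 24/6 = 4; σ²_Task 4 = ((10−2)/6)² = 1.778

Forward pass:
ES_Task 1 = 0; EF_Task 1 = 12
ES_Task 2 = 12; EF_Task 2 = 12+2 = 14
ES_Task 3 = 12; EF_Task 3 = 12+7 = 19
ES_Task 4 = max(EF_Task 2=14, EF_Task 3=19) = 19; EF_Task 4 = 19+4 = 23
Expected project duration μ = 23 weeks. Critical path: Task 1 → Task 3 → Task 4.

Variance along critical path = 7.111 + 4.000 + 1.778 = 12.889; σ = √12.889 = 3.590 weeks.
Z = (16 − 23) / 3.590 = -1.950
P(T ≤ 16) = Φ(-1.950) ≈ 0.026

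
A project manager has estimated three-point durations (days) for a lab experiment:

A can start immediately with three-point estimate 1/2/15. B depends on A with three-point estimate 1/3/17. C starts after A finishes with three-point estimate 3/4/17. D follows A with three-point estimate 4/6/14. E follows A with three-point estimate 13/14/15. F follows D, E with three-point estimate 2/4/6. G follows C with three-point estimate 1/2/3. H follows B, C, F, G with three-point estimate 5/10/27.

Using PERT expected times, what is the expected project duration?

te_A = (1 + 4·2 + 15)/6 = 24/6 = 4
te_B = (1 + 4·3 + 17)/6 = 30/6 = 5
te_C = (3 + 4·4 + 17)/6 = 36/6 = 6
te_D = (4 + 4·6 + 14)/6 = 42/6 = 7
te_E = (13 + 4·14 + 15)/6 = 84/6 = 14
te_F = (2 + 4·4 + 6)/6 = 24/6 = 4
te_G = (1 + 4·2 + 3)/6 = 12/6 = 2
te_H = (5 + 4·10 + 27)/6 = 72/6 = 12

Forward pass:
ES_A = 0; EF_A = 4
ES_B = 4; EF_B = 4+5 = 9
ES_C = 4; EF_C = 4+6 = 10
ES_D = 4; EF_D = 4+7 = 11
ES_E = 4; EF_E = 4+14 = 18
ES_F = max(EF_D=11, EF_E=18) = 18; EF_F = 18+4 = 22
ES_G = 10; EF_G = 10+2 = 12
ES_H = max(EF_B=9, EF_C=10, EF_F=22, EF_G=12) = 22; EF_H = 22+12 = 34
Expected project duration μ = 34 days. Critical path: A → E → F → H.

34 days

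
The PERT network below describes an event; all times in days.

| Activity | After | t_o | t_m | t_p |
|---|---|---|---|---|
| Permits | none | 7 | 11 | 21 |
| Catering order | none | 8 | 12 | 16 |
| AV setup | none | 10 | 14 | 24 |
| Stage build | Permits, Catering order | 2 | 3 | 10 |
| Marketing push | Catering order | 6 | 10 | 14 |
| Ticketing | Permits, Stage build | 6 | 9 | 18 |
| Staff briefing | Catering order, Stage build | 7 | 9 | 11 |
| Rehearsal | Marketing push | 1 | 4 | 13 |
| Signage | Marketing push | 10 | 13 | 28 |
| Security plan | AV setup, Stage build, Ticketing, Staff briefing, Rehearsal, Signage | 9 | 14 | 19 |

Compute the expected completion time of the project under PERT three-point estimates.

51 days

te_Permits = (7 + 4·11 + 21)/6 = 72/6 = 12
te_Catering order = (8 + 4·12 + 16)/6 = 72/6 = 12
te_AV setup = (10 + 4·14 + 24)/6 = 90/6 = 15
te_Stage build = (2 + 4·3 + 10)/6 = 24/6 = 4
te_Marketing push = (6 + 4·10 + 14)/6 = 60/6 = 10
te_Ticketing = (6 + 4·9 + 18)/6 = 60/6 = 10
te_Staff briefing = (7 + 4·9 + 11)/6 = 54/6 = 9
te_Rehearsal = (1 + 4·4 + 13)/6 = 30/6 = 5
te_Signage = (10 + 4·13 + 28)/6 = 90/6 = 15
te_Security plan = (9 + 4·14 + 19)/6 = 84/6 = 14

Forward pass:
ES_Permits = 0; EF_Permits = 12
ES_Catering order = 0; EF_Catering order = 12
ES_AV setup = 0; EF_AV setup = 15
ES_Stage build = max(EF_Permits=12, EF_Catering order=12) = 12; EF_Stage build = 12+4 = 16
ES_Marketing push = 12; EF_Marketing push = 12+10 = 22
ES_Ticketing = max(EF_Permits=12, EF_Stage build=16) = 16; EF_Ticketing = 16+10 = 26
ES_Staff briefing = max(EF_Catering order=12, EF_Stage build=16) = 16; EF_Staff briefing = 16+9 = 25
ES_Rehearsal = 22; EF_Rehearsal = 22+5 = 27
ES_Signage = 22; EF_Signage = 22+15 = 37
ES_Security plan = max(EF_AV setup=15, EF_Stage build=16, EF_Ticketing=26, EF_Staff briefing=25, EF_Rehearsal=27, EF_Signage=37) = 37; EF_Security plan = 37+14 = 51
Expected project duration μ = 51 days. Critical path: Catering order → Marketing push → Signage → Security plan.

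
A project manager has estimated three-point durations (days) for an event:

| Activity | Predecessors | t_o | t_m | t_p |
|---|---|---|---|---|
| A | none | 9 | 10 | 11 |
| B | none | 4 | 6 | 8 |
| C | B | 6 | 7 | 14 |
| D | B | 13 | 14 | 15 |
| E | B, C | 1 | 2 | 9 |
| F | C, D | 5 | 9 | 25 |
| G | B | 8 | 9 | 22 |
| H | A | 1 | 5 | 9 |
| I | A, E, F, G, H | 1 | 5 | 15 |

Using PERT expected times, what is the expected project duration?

te_A = (9 + 4·10 + 11)/6 = 60/6 = 10
te_B = (4 + 4·6 + 8)/6 = 36/6 = 6
te_C = (6 + 4·7 + 14)/6 = 48/6 = 8
te_D = (13 + 4·14 + 15)/6 = 84/6 = 14
te_E = (1 + 4·2 + 9)/6 = 18/6 = 3
te_F = (5 + 4·9 + 25)/6 = 66/6 = 11
te_G = (8 + 4·9 + 22)/6 = 66/6 = 11
te_H = (1 + 4·5 + 9)/6 = 30/6 = 5
te_I = (1 + 4·5 + 15)/6 = 36/6 = 6

Forward pass:
ES_A = 0; EF_A = 10
ES_B = 0; EF_B = 6
ES_C = 6; EF_C = 6+8 = 14
ES_D = 6; EF_D = 6+14 = 20
ES_E = max(EF_B=6, EF_C=14) = 14; EF_E = 14+3 = 17
ES_F = max(EF_C=14, EF_D=20) = 20; EF_F = 20+11 = 31
ES_G = 6; EF_G = 6+11 = 17
ES_H = 10; EF_H = 10+5 = 15
ES_I = max(EF_A=10, EF_E=17, EF_F=31, EF_G=17, EF_H=15) = 31; EF_I = 31+6 = 37
Expected project duration μ = 37 days. Critical path: B → D → F → I.

37 days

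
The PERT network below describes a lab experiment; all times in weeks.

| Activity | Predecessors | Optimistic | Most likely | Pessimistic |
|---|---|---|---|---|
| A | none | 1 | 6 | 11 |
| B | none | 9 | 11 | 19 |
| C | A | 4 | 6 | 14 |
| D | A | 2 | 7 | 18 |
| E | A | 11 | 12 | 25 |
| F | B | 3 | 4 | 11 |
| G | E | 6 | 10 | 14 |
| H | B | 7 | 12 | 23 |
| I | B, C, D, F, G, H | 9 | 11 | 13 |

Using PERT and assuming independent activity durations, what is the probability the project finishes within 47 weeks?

te_A = (1 + 4·6 + 11)/6 = 36/6 = 6; σ²_A = ((11−1)/6)² = 2.778
te_B = (9 + 4·11 + 19)/6 = 72/6 = 12; σ²_B = ((19−9)/6)² = 2.778
te_C = (4 + 4·6 + 14)/6 = 42/6 = 7; σ²_C = ((14−4)/6)² = 2.778
te_D = (2 + 4·7 + 18)/6 = 48/6 = 8; σ²_D = ((18−2)/6)² = 7.111
te_E = (11 + 4·12 + 25)/6 = 84/6 = 14; σ²_E = ((25−11)/6)² = 5.444
te_F = (3 + 4·4 + 11)/6 = 30/6 = 5; σ²_F = ((11−3)/6)² = 1.778
te_G = (6 + 4·10 + 14)/6 = 60/6 = 10; σ²_G = ((14−6)/6)² = 1.778
te_H = (7 + 4·12 + 23)/6 = 78/6 = 13; σ²_H = ((23−7)/6)² = 7.111
te_I = (9 + 4·11 + 13)/6 = 66/6 = 11; σ²_I = ((13−9)/6)² = 0.444

Forward pass:
ES_A = 0; EF_A = 6
ES_B = 0; EF_B = 12
ES_C = 6; EF_C = 6+7 = 13
ES_D = 6; EF_D = 6+8 = 14
ES_E = 6; EF_E = 6+14 = 20
ES_F = 12; EF_F = 12+5 = 17
ES_G = 20; EF_G = 20+10 = 30
ES_H = 12; EF_H = 12+13 = 25
ES_I = max(EF_B=12, EF_C=13, EF_D=14, EF_F=17, EF_G=30, EF_H=25) = 30; EF_I = 30+11 = 41
Expected project duration μ = 41 weeks. Critical path: A → E → G → I.

Variance along critical path = 2.778 + 5.444 + 1.778 + 0.444 = 10.444; σ = √10.444 = 3.232 weeks.
Z = (47 − 41) / 3.232 = 1.857
P(T ≤ 47) = Φ(1.857) ≈ 0.968

0.968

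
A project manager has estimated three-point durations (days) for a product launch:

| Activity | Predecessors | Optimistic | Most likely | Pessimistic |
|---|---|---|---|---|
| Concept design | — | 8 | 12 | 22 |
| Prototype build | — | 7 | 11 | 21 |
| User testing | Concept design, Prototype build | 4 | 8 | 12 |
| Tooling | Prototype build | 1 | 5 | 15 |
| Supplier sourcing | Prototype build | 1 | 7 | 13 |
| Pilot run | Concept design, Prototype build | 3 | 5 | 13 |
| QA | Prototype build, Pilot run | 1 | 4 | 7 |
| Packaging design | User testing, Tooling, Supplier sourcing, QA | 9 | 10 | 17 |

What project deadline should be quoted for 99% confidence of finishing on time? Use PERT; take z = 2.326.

te_Concept design = (8 + 4·12 + 22)/6 = 78/6 = 13; σ²_Concept design = ((22−8)/6)² = 5.444
te_Prototype build = (7 + 4·11 + 21)/6 = 72/6 = 12; σ²_Prototype build = ((21−7)/6)² = 5.444
te_User testing = (4 + 4·8 + 12)/6 = 48/6 = 8; σ²_User testing = ((12−4)/6)² = 1.778
te_Tooling = (1 + 4·5 + 15)/6 = 36/6 = 6; σ²_Tooling = ((15−1)/6)² = 5.444
te_Supplier sourcing = (1 + 4·7 + 13)/6 = 42/6 = 7; σ²_Supplier sourcing = ((13−1)/6)² = 4.000
te_Pilot run = (3 + 4·5 + 13)/6 = 36/6 = 6; σ²_Pilot run = ((13−3)/6)² = 2.778
te_QA = (1 + 4·4 + 7)/6 = 24/6 = 4; σ²_QA = ((7−1)/6)² = 1.000
te_Packaging design = (9 + 4·10 + 17)/6 = 66/6 = 11; σ²_Packaging design = ((17−9)/6)² = 1.778

Forward pass:
ES_Concept design = 0; EF_Concept design = 13
ES_Prototype build = 0; EF_Prototype build = 12
ES_User testing = max(EF_Concept design=13, EF_Prototype build=12) = 13; EF_User testing = 13+8 = 21
ES_Tooling = 12; EF_Tooling = 12+6 = 18
ES_Supplier sourcing = 12; EF_Supplier sourcing = 12+7 = 19
ES_Pilot run = max(EF_Concept design=13, EF_Prototype build=12) = 13; EF_Pilot run = 13+6 = 19
ES_QA = max(EF_Prototype build=12, EF_Pilot run=19) = 19; EF_QA = 19+4 = 23
ES_Packaging design = max(EF_User testing=21, EF_Tooling=18, EF_Supplier sourcing=19, EF_QA=23) = 23; EF_Packaging design = 23+11 = 34
Expected project duration μ = 34 days. Critical path: Concept design → Pilot run → QA → Packaging design.

Variance along critical path = 5.444 + 2.778 + 1.000 + 1.778 = 11.000; σ = 3.317 days.
D = μ + z·σ = 34 + 2.326·3.317 = 41.7 days

41.7 days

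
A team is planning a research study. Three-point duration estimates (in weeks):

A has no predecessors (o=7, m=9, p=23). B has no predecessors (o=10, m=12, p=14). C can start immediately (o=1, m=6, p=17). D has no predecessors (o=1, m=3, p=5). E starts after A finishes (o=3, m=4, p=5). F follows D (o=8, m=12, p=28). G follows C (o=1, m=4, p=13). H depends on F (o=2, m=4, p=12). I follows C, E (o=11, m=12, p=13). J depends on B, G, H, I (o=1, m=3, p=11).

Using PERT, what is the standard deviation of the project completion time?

3.18 weeks

te_A = (7 + 4·9 + 23)/6 = 66/6 = 11; σ²_A = ((23−7)/6)² = 7.111
te_B = (10 + 4·12 + 14)/6 = 72/6 = 12; σ²_B = ((14−10)/6)² = 0.444
te_C = (1 + 4·6 + 17)/6 = 42/6 = 7; σ²_C = ((17−1)/6)² = 7.111
te_D = (1 + 4·3 + 5)/6 = 18/6 = 3; σ²_D = ((5−1)/6)² = 0.444
te_E = (3 + 4·4 + 5)/6 = 24/6 = 4; σ²_E = ((5−3)/6)² = 0.111
te_F = (8 + 4·12 + 28)/6 = 84/6 = 14; σ²_F = ((28−8)/6)² = 11.111
te_G = (1 + 4·4 + 13)/6 = 30/6 = 5; σ²_G = ((13−1)/6)² = 4.000
te_H = (2 + 4·4 + 12)/6 = 30/6 = 5; σ²_H = ((12−2)/6)² = 2.778
te_I = (11 + 4·12 + 13)/6 = 72/6 = 12; σ²_I = ((13−11)/6)² = 0.111
te_J = (1 + 4·3 + 11)/6 = 24/6 = 4; σ²_J = ((11−1)/6)² = 2.778

Forward pass:
ES_A = 0; EF_A = 11
ES_B = 0; EF_B = 12
ES_C = 0; EF_C = 7
ES_D = 0; EF_D = 3
ES_E = 11; EF_E = 11+4 = 15
ES_F = 3; EF_F = 3+14 = 17
ES_G = 7; EF_G = 7+5 = 12
ES_H = 17; EF_H = 17+5 = 22
ES_I = max(EF_C=7, EF_E=15) = 15; EF_I = 15+12 = 27
ES_J = max(EF_B=12, EF_G=12, EF_H=22, EF_I=27) = 27; EF_J = 27+4 = 31
Expected project duration μ = 31 weeks. Critical path: A → E → I → J.

Variance along critical path = 7.111 + 0.111 + 0.111 + 2.778 = 10.111
σ = √10.111 = 3.180 weeks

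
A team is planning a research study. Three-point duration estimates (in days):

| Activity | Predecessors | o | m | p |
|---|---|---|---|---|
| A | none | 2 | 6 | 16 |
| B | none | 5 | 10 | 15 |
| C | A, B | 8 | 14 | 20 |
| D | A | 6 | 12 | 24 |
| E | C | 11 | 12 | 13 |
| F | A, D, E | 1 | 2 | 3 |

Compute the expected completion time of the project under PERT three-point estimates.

te_A = (2 + 4·6 + 16)/6 = 42/6 = 7
te_B = (5 + 4·10 + 15)/6 = 60/6 = 10
te_C = (8 + 4·14 + 20)/6 = 84/6 = 14
te_D = (6 + 4·12 + 24)/6 = 78/6 = 13
te_E = (11 + 4·12 + 13)/6 = 72/6 = 12
te_F = (1 + 4·2 + 3)/6 = 12/6 = 2

Forward pass:
ES_A = 0; EF_A = 7
ES_B = 0; EF_B = 10
ES_C = max(EF_A=7, EF_B=10) = 10; EF_C = 10+14 = 24
ES_D = 7; EF_D = 7+13 = 20
ES_E = 24; EF_E = 24+12 = 36
ES_F = max(EF_A=7, EF_D=20, EF_E=36) = 36; EF_F = 36+2 = 38
Expected project duration μ = 38 days. Critical path: B → C → E → F.

38 days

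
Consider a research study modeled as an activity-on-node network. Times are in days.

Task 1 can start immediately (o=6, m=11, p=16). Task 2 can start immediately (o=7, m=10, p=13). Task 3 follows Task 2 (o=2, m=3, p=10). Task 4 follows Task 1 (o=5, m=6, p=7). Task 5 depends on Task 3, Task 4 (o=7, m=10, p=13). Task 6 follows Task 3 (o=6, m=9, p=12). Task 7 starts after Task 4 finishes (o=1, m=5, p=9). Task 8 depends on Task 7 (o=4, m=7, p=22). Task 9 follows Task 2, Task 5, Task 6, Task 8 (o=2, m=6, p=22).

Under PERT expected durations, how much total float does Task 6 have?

te_Task 1 = (6 + 4·11 + 16)/6 = 66/6 = 11
te_Task 2 = (7 + 4·10 + 13)/6 = 60/6 = 10
te_Task 3 = (2 + 4·3 + 10)/6 = 24/6 = 4
te_Task 4 = (5 + 4·6 + 7)/6 = 36/6 = 6
te_Task 5 = (7 + 4·10 + 13)/6 = 60/6 = 10
te_Task 6 = (6 + 4·9 + 12)/6 = 54/6 = 9
te_Task 7 = (1 + 4·5 + 9)/6 = 30/6 = 5
te_Task 8 = (4 + 4·7 + 22)/6 = 54/6 = 9
te_Task 9 = (2 + 4·6 + 22)/6 = 48/6 = 8

Forward pass:
ES_Task 1 = 0; EF_Task 1 = 11
ES_Task 2 = 0; EF_Task 2 = 10
ES_Task 3 = 10; EF_Task 3 = 10+4 = 14
ES_Task 4 = 11; EF_Task 4 = 11+6 = 17
ES_Task 5 = max(EF_Task 3=14, EF_Task 4=17) = 17; EF_Task 5 = 17+10 = 27
ES_Task 6 = 14; EF_Task 6 = 14+9 = 23
ES_Task 7 = 17; EF_Task 7 = 17+5 = 22
ES_Task 8 = 22; EF_Task 8 = 22+9 = 31
ES_Task 9 = max(EF_Task 2=10, EF_Task 5=27, EF_Task 6=23, EF_Task 8=31) = 31; EF_Task 9 = 31+8 = 39
Expected project duration μ = 39 days. Critical path: Task 1 → Task 4 → Task 7 → Task 8 → Task 9.

Backward pass:
LF_Task 9 = 39; LS_Task 9 = 39−8 = 31
LF_Task 8 = LS_Task 9 = 31; LS_Task 8 = 31−9 = 22
LF_Task 7 = LS_Task 8 = 22; LS_Task 7 = 22−5 = 17
LF_Task 6 = LS_Task 9 = 31; LS_Task 6 = 31−9 = 22
LF_Task 5 = LS_Task 9 = 31; LS_Task 5 = 31−10 = 21
LF_Task 4 = min(LS_Task 5=21, LS_Task 7=17) = 17; LS_Task 4 = 17−6 = 11
LF_Task 3 = min(LS_Task 5=21, LS_Task 6=22) = 21; LS_Task 3 = 21−4 = 17
LF_Task 2 = min(LS_Task 3=17, LS_Task 9=31) = 17; LS_Task 2 = 17−10 = 7
LF_Task 1 = LS_Task 4 = 11; LS_Task 1 = 11−11 = 0
Slack_Task 6 = LS_Task 6 − ES_Task 6 = 22 − 14 = 8

8 days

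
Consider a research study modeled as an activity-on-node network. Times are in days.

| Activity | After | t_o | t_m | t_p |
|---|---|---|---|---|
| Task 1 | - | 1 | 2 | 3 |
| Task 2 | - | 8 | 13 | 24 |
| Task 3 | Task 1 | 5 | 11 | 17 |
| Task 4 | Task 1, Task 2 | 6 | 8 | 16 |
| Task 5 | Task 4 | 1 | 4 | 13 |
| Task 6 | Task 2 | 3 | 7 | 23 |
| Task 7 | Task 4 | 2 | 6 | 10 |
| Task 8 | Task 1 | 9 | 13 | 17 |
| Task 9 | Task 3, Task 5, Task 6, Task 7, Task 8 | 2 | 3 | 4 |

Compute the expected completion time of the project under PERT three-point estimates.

te_Task 1 = (1 + 4·2 + 3)/6 = 12/6 = 2
te_Task 2 = (8 + 4·13 + 24)/6 = 84/6 = 14
te_Task 3 = (5 + 4·11 + 17)/6 = 66/6 = 11
te_Task 4 = (6 + 4·8 + 16)/6 = 54/6 = 9
te_Task 5 = (1 + 4·4 + 13)/6 = 30/6 = 5
te_Task 6 = (3 + 4·7 + 23)/6 = 54/6 = 9
te_Task 7 = (2 + 4·6 + 10)/6 = 36/6 = 6
te_Task 8 = (9 + 4·13 + 17)/6 = 78/6 = 13
te_Task 9 = (2 + 4·3 + 4)/6 = 18/6 = 3

Forward pass:
ES_Task 1 = 0; EF_Task 1 = 2
ES_Task 2 = 0; EF_Task 2 = 14
ES_Task 3 = 2; EF_Task 3 = 2+11 = 13
ES_Task 4 = max(EF_Task 1=2, EF_Task 2=14) = 14; EF_Task 4 = 14+9 = 23
ES_Task 5 = 23; EF_Task 5 = 23+5 = 28
ES_Task 6 = 14; EF_Task 6 = 14+9 = 23
ES_Task 7 = 23; EF_Task 7 = 23+6 = 29
ES_Task 8 = 2; EF_Task 8 = 2+13 = 15
ES_Task 9 = max(EF_Task 3=13, EF_Task 5=28, EF_Task 6=23, EF_Task 7=29, EF_Task 8=15) = 29; EF_Task 9 = 29+3 = 32
Expected project duration μ = 32 days. Critical path: Task 2 → Task 4 → Task 7 → Task 9.

32 days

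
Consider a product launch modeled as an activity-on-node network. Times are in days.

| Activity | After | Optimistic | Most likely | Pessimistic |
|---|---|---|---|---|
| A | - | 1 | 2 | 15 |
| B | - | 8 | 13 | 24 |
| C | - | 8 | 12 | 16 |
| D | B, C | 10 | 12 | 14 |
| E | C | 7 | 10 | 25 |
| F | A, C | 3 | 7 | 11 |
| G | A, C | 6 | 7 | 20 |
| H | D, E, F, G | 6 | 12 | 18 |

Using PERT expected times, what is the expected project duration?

te_A = (1 + 4·2 + 15)/6 = 24/6 = 4
te_B = (8 + 4·13 + 24)/6 = 84/6 = 14
te_C = (8 + 4·12 + 16)/6 = 72/6 = 12
te_D = (10 + 4·12 + 14)/6 = 72/6 = 12
te_E = (7 + 4·10 + 25)/6 = 72/6 = 12
te_F = (3 + 4·7 + 11)/6 = 42/6 = 7
te_G = (6 + 4·7 + 20)/6 = 54/6 = 9
te_H = (6 + 4·12 + 18)/6 = 72/6 = 12

Forward pass:
ES_A = 0; EF_A = 4
ES_B = 0; EF_B = 14
ES_C = 0; EF_C = 12
ES_D = max(EF_B=14, EF_C=12) = 14; EF_D = 14+12 = 26
ES_E = 12; EF_E = 12+12 = 24
ES_F = max(EF_A=4, EF_C=12) = 12; EF_F = 12+7 = 19
ES_G = max(EF_A=4, EF_C=12) = 12; EF_G = 12+9 = 21
ES_H = max(EF_D=26, EF_E=24, EF_F=19, EF_G=21) = 26; EF_H = 26+12 = 38
Expected project duration μ = 38 days. Critical path: B → D → H.

38 days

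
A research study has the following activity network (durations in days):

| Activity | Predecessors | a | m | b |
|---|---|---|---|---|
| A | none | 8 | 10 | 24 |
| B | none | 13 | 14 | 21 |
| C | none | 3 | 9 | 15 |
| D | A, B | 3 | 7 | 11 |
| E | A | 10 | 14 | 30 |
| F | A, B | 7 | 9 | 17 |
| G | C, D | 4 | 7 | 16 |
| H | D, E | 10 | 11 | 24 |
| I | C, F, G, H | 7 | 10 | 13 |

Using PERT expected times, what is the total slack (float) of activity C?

te_A = (8 + 4·10 + 24)/6 = 72/6 = 12
te_B = (13 + 4·14 + 21)/6 = 90/6 = 15
te_C = (3 + 4·9 + 15)/6 = 54/6 = 9
te_D = (3 + 4·7 + 11)/6 = 42/6 = 7
te_E = (10 + 4·14 + 30)/6 = 96/6 = 16
te_F = (7 + 4·9 + 17)/6 = 60/6 = 10
te_G = (4 + 4·7 + 16)/6 = 48/6 = 8
te_H = (10 + 4·11 + 24)/6 = 78/6 = 13
te_I = (7 + 4·10 + 13)/6 = 60/6 = 10

Forward pass:
ES_A = 0; EF_A = 12
ES_B = 0; EF_B = 15
ES_C = 0; EF_C = 9
ES_D = max(EF_A=12, EF_B=15) = 15; EF_D = 15+7 = 22
ES_E = 12; EF_E = 12+16 = 28
ES_F = max(EF_A=12, EF_B=15) = 15; EF_F = 15+10 = 25
ES_G = max(EF_C=9, EF_D=22) = 22; EF_G = 22+8 = 30
ES_H = max(EF_D=22, EF_E=28) = 28; EF_H = 28+13 = 41
ES_I = max(EF_C=9, EF_F=25, EF_G=30, EF_H=41) = 41; EF_I = 41+10 = 51
Expected project duration μ = 51 days. Critical path: A → E → H → I.

Backward pass:
LF_I = 51; LS_I = 51−10 = 41
LF_H = LS_I = 41; LS_H = 41−13 = 28
LF_G = LS_I = 41; LS_G = 41−8 = 33
LF_F = LS_I = 41; LS_F = 41−10 = 31
LF_E = LS_H = 28; LS_E = 28−16 = 12
LF_D = min(LS_G=33, LS_H=28) = 28; LS_D = 28−7 = 21
LF_C = min(LS_G=33, LS_I=41) = 33; LS_C = 33−9 = 24
LF_B = min(LS_D=21, LS_F=31) = 21; LS_B = 21−15 = 6
LF_A = min(LS_D=21, LS_E=12, LS_F=31) = 12; LS_A = 12−12 = 0
Slack_C = LS_C − ES_C = 24 − 0 = 24

24 days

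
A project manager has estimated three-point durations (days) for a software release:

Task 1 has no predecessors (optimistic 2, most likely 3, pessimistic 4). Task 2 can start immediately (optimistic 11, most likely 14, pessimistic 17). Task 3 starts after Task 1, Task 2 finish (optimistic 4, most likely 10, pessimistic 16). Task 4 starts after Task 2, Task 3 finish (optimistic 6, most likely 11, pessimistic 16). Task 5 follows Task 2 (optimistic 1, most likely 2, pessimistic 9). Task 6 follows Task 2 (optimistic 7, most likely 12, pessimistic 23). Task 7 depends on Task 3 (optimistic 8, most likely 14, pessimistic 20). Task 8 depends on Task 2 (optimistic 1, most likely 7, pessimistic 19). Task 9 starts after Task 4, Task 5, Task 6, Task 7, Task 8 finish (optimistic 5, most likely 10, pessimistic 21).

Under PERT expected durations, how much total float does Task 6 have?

11 days

te_Task 1 = (2 + 4·3 + 4)/6 = 18/6 = 3
te_Task 2 = (11 + 4·14 + 17)/6 = 84/6 = 14
te_Task 3 = (4 + 4·10 + 16)/6 = 60/6 = 10
te_Task 4 = (6 + 4·11 + 16)/6 = 66/6 = 11
te_Task 5 = (1 + 4·2 + 9)/6 = 18/6 = 3
te_Task 6 = (7 + 4·12 + 23)/6 = 78/6 = 13
te_Task 7 = (8 + 4·14 + 20)/6 = 84/6 = 14
te_Task 8 = (1 + 4·7 + 19)/6 = 48/6 = 8
te_Task 9 = (5 + 4·10 + 21)/6 = 66/6 = 11

Forward pass:
ES_Task 1 = 0; EF_Task 1 = 3
ES_Task 2 = 0; EF_Task 2 = 14
ES_Task 3 = max(EF_Task 1=3, EF_Task 2=14) = 14; EF_Task 3 = 14+10 = 24
ES_Task 4 = max(EF_Task 2=14, EF_Task 3=24) = 24; EF_Task 4 = 24+11 = 35
ES_Task 5 = 14; EF_Task 5 = 14+3 = 17
ES_Task 6 = 14; EF_Task 6 = 14+13 = 27
ES_Task 7 = 24; EF_Task 7 = 24+14 = 38
ES_Task 8 = 14; EF_Task 8 = 14+8 = 22
ES_Task 9 = max(EF_Task 4=35, EF_Task 5=17, EF_Task 6=27, EF_Task 7=38, EF_Task 8=22) = 38; EF_Task 9 = 38+11 = 49
Expected project duration μ = 49 days. Critical path: Task 2 → Task 3 → Task 7 → Task 9.

Backward pass:
LF_Task 9 = 49; LS_Task 9 = 49−11 = 38
LF_Task 8 = LS_Task 9 = 38; LS_Task 8 = 38−8 = 30
LF_Task 7 = LS_Task 9 = 38; LS_Task 7 = 38−14 = 24
LF_Task 6 = LS_Task 9 = 38; LS_Task 6 = 38−13 = 25
LF_Task 5 = LS_Task 9 = 38; LS_Task 5 = 38−3 = 35
LF_Task 4 = LS_Task 9 = 38; LS_Task 4 = 38−11 = 27
LF_Task 3 = min(LS_Task 4=27, LS_Task 7=24) = 24; LS_Task 3 = 24−10 = 14
LF_Task 2 = min(LS_Task 3=14, LS_Task 4=27, LS_Task 5=35, LS_Task 6=25, LS_Task 8=30) = 14; LS_Task 2 = 14−14 = 0
LF_Task 1 = LS_Task 3 = 14; LS_Task 1 = 14−3 = 11
Slack_Task 6 = LS_Task 6 − ES_Task 6 = 25 − 14 = 11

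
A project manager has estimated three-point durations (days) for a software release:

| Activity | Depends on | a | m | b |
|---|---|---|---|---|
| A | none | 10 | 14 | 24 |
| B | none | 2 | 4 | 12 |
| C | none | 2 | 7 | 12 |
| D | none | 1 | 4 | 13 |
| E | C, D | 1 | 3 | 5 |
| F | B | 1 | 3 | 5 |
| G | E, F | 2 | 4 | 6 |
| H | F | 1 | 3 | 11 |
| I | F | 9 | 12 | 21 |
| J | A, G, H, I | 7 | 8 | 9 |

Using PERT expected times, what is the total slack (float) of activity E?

7 days

te_A = (10 + 4·14 + 24)/6 = 90/6 = 15
te_B = (2 + 4·4 + 12)/6 = 30/6 = 5
te_C = (2 + 4·7 + 12)/6 = 42/6 = 7
te_D = (1 + 4·4 + 13)/6 = 30/6 = 5
te_E = (1 + 4·3 + 5)/6 = 18/6 = 3
te_F = (1 + 4·3 + 5)/6 = 18/6 = 3
te_G = (2 + 4·4 + 6)/6 = 24/6 = 4
te_H = (1 + 4·3 + 11)/6 = 24/6 = 4
te_I = (9 + 4·12 + 21)/6 = 78/6 = 13
te_J = (7 + 4·8 + 9)/6 = 48/6 = 8

Forward pass:
ES_A = 0; EF_A = 15
ES_B = 0; EF_B = 5
ES_C = 0; EF_C = 7
ES_D = 0; EF_D = 5
ES_E = max(EF_C=7, EF_D=5) = 7; EF_E = 7+3 = 10
ES_F = 5; EF_F = 5+3 = 8
ES_G = max(EF_E=10, EF_F=8) = 10; EF_G = 10+4 = 14
ES_H = 8; EF_H = 8+4 = 12
ES_I = 8; EF_I = 8+13 = 21
ES_J = max(EF_A=15, EF_G=14, EF_H=12, EF_I=21) = 21; EF_J = 21+8 = 29
Expected project duration μ = 29 days. Critical path: B → F → I → J.

Backward pass:
LF_J = 29; LS_J = 29−8 = 21
LF_I = LS_J = 21; LS_I = 21−13 = 8
LF_H = LS_J = 21; LS_H = 21−4 = 17
LF_G = LS_J = 21; LS_G = 21−4 = 17
LF_F = min(LS_G=17, LS_H=17, LS_I=8) = 8; LS_F = 8−3 = 5
LF_E = LS_G = 17; LS_E = 17−3 = 14
LF_D = LS_E = 14; LS_D = 14−5 = 9
LF_C = LS_E = 14; LS_C = 14−7 = 7
LF_B = LS_F = 5; LS_B = 5−5 = 0
LF_A = LS_J = 21; LS_A = 21−15 = 6
Slack_E = LS_E − ES_E = 14 − 7 = 7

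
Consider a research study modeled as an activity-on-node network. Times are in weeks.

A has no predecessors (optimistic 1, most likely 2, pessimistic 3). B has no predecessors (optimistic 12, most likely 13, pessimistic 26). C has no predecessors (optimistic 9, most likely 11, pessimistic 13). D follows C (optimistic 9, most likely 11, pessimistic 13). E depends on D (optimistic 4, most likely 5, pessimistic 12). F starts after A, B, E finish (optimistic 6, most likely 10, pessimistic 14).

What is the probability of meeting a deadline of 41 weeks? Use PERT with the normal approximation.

0.923

te_A = (1 + 4·2 + 3)/6 = 12/6 = 2; σ²_A = ((3−1)/6)² = 0.111
te_B = (12 + 4·13 + 26)/6 = 90/6 = 15; σ²_B = ((26−12)/6)² = 5.444
te_C = (9 + 4·11 + 13)/6 = 66/6 = 11; σ²_C = ((13−9)/6)² = 0.444
te_D = (9 + 4·11 + 13)/6 = 66/6 = 11; σ²_D = ((13−9)/6)² = 0.444
te_E = (4 + 4·5 + 12)/6 = 36/6 = 6; σ²_E = ((12−4)/6)² = 1.778
te_F = (6 + 4·10 + 14)/6 = 60/6 = 10; σ²_F = ((14−6)/6)² = 1.778

Forward pass:
ES_A = 0; EF_A = 2
ES_B = 0; EF_B = 15
ES_C = 0; EF_C = 11
ES_D = 11; EF_D = 11+11 = 22
ES_E = 22; EF_E = 22+6 = 28
ES_F = max(EF_A=2, EF_B=15, EF_E=28) = 28; EF_F = 28+10 = 38
Expected project duration μ = 38 weeks. Critical path: C → D → E → F.

Variance along critical path = 0.444 + 0.444 + 1.778 + 1.778 = 4.444; σ = √4.444 = 2.108 weeks.
Z = (41 − 38) / 2.108 = 1.423
P(T ≤ 41) = Φ(1.423) ≈ 0.923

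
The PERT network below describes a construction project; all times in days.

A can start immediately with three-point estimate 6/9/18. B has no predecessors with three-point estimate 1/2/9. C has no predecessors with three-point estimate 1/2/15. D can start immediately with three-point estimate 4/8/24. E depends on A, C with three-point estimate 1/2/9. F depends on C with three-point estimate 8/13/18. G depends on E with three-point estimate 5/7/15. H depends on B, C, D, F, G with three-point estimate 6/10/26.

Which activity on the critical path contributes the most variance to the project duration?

H

te_A = (6 + 4·9 + 18)/6 = 60/6 = 10; σ²_A = ((18−6)/6)² = 4.000
te_B = (1 + 4·2 + 9)/6 = 18/6 = 3; σ²_B = ((9−1)/6)² = 1.778
te_C = (1 + 4·2 + 15)/6 = 24/6 = 4; σ²_C = ((15−1)/6)² = 5.444
te_D = (4 + 4·8 + 24)/6 = 60/6 = 10; σ²_D = ((24−4)/6)² = 11.111
te_E = (1 + 4·2 + 9)/6 = 18/6 = 3; σ²_E = ((9−1)/6)² = 1.778
te_F = (8 + 4·13 + 18)/6 = 78/6 = 13; σ²_F = ((18−8)/6)² = 2.778
te_G = (5 + 4·7 + 15)/6 = 48/6 = 8; σ²_G = ((15−5)/6)² = 2.778
te_H = (6 + 4·10 + 26)/6 = 72/6 = 12; σ²_H = ((26−6)/6)² = 11.111

Forward pass:
ES_A = 0; EF_A = 10
ES_B = 0; EF_B = 3
ES_C = 0; EF_C = 4
ES_D = 0; EF_D = 10
ES_E = max(EF_A=10, EF_C=4) = 10; EF_E = 10+3 = 13
ES_F = 4; EF_F = 4+13 = 17
ES_G = 13; EF_G = 13+8 = 21
ES_H = max(EF_B=3, EF_C=4, EF_D=10, EF_F=17, EF_G=21) = 21; EF_H = 21+12 = 33
Expected project duration μ = 33 days. Critical path: A → E → G → H.

Variances on critical path: σ²_A=4.000, σ²_E=1.778, σ²_G=2.778, σ²_H=11.111.
Largest is σ²_H = 11.111.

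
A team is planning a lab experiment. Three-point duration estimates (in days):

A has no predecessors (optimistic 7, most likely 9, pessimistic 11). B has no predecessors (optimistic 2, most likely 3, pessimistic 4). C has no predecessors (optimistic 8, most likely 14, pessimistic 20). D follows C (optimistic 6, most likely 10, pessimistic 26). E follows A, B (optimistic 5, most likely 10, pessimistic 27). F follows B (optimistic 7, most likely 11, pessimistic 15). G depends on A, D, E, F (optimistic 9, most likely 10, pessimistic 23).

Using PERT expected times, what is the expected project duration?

te_A = (7 + 4·9 + 11)/6 = 54/6 = 9
te_B = (2 + 4·3 + 4)/6 = 18/6 = 3
te_C = (8 + 4·14 + 20)/6 = 84/6 = 14
te_D = (6 + 4·10 + 26)/6 = 72/6 = 12
te_E = (5 + 4·10 + 27)/6 = 72/6 = 12
te_F = (7 + 4·11 + 15)/6 = 66/6 = 11
te_G = (9 + 4·10 + 23)/6 = 72/6 = 12

Forward pass:
ES_A = 0; EF_A = 9
ES_B = 0; EF_B = 3
ES_C = 0; EF_C = 14
ES_D = 14; EF_D = 14+12 = 26
ES_E = max(EF_A=9, EF_B=3) = 9; EF_E = 9+12 = 21
ES_F = 3; EF_F = 3+11 = 14
ES_G = max(EF_A=9, EF_D=26, EF_E=21, EF_F=14) = 26; EF_G = 26+12 = 38
Expected project duration μ = 38 days. Critical path: C → D → G.

38 days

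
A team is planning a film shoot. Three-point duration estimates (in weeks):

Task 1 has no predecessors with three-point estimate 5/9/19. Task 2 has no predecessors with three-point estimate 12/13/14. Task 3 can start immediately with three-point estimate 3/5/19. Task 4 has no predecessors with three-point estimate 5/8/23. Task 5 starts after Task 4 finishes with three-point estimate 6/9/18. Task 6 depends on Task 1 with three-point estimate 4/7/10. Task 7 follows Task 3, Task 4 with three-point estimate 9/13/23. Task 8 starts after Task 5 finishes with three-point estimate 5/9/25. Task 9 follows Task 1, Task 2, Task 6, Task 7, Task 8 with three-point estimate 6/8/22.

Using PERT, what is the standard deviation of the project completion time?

te_Task 1 = (5 + 4·9 + 19)/6 = 60/6 = 10; σ²_Task 1 = ((19−5)/6)² = 5.444
te_Task 2 = (12 + 4·13 + 14)/6 = 78/6 = 13; σ²_Task 2 = ((14−12)/6)² = 0.111
te_Task 3 = (3 + 4·5 + 19)/6 = 42/6 = 7; σ²_Task 3 = ((19−3)/6)² = 7.111
te_Task 4 = (5 + 4·8 + 23)/6 = 60/6 = 10; σ²_Task 4 = ((23−5)/6)² = 9.000
te_Task 5 = (6 + 4·9 + 18)/6 = 60/6 = 10; σ²_Task 5 = ((18−6)/6)² = 4.000
te_Task 6 = (4 + 4·7 + 10)/6 = 42/6 = 7; σ²_Task 6 = ((10−4)/6)² = 1.000
te_Task 7 = (9 + 4·13 + 23)/6 = 84/6 = 14; σ²_Task 7 = ((23−9)/6)² = 5.444
te_Task 8 = (5 + 4·9 + 25)/6 = 66/6 = 11; σ²_Task 8 = ((25−5)/6)² = 11.111
te_Task 9 = (6 + 4·8 + 22)/6 = 60/6 = 10; σ²_Task 9 = ((22−6)/6)² = 7.111

Forward pass:
ES_Task 1 = 0; EF_Task 1 = 10
ES_Task 2 = 0; EF_Task 2 = 13
ES_Task 3 = 0; EF_Task 3 = 7
ES_Task 4 = 0; EF_Task 4 = 10
ES_Task 5 = 10; EF_Task 5 = 10+10 = 20
ES_Task 6 = 10; EF_Task 6 = 10+7 = 17
ES_Task 7 = max(EF_Task 3=7, EF_Task 4=10) = 10; EF_Task 7 = 10+14 = 24
ES_Task 8 = 20; EF_Task 8 = 20+11 = 31
ES_Task 9 = max(EF_Task 1=10, EF_Task 2=13, EF_Task 6=17, EF_Task 7=24, EF_Task 8=31) = 31; EF_Task 9 = 31+10 = 41
Expected project duration μ = 41 weeks. Critical path: Task 4 → Task 5 → Task 8 → Task 9.

Variance along critical path = 9.000 + 4.000 + 11.111 + 7.111 = 31.222
σ = √31.222 = 5.588 weeks

5.59 weeks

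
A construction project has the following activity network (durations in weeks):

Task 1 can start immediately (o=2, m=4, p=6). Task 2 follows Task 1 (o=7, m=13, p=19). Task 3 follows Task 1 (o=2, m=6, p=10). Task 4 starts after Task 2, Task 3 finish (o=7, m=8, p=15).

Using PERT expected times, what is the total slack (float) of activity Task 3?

te_Task 1 = (2 + 4·4 + 6)/6 = 24/6 = 4
te_Task 2 = (7 + 4·13 + 19)/6 = 78/6 = 13
te_Task 3 = (2 + 4·6 + 10)/6 = 36/6 = 6
te_Task 4 = (7 + 4·8 + 15)/6 = 54/6 = 9

Forward pass:
ES_Task 1 = 0; EF_Task 1 = 4
ES_Task 2 = 4; EF_Task 2 = 4+13 = 17
ES_Task 3 = 4; EF_Task 3 = 4+6 = 10
ES_Task 4 = max(EF_Task 2=17, EF_Task 3=10) = 17; EF_Task 4 = 17+9 = 26
Expected project duration μ = 26 weeks. Critical path: Task 1 → Task 2 → Task 4.

Backward pass:
LF_Task 4 = 26; LS_Task 4 = 26−9 = 17
LF_Task 3 = LS_Task 4 = 17; LS_Task 3 = 17−6 = 11
LF_Task 2 = LS_Task 4 = 17; LS_Task 2 = 17−13 = 4
LF_Task 1 = min(LS_Task 2=4, LS_Task 3=11) = 4; LS_Task 1 = 4−4 = 0
Slack_Task 3 = LS_Task 3 − ES_Task 3 = 11 − 4 = 7

7 weeks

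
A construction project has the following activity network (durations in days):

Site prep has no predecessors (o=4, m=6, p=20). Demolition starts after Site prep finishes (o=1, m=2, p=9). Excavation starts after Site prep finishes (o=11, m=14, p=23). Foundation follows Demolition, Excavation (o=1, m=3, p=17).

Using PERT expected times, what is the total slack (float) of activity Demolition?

te_Site prep = (4 + 4·6 + 20)/6 = 48/6 = 8
te_Demolition = (1 + 4·2 + 9)/6 = 18/6 = 3
te_Excavation = (11 + 4·14 + 23)/6 = 90/6 = 15
te_Foundation = (1 + 4·3 + 17)/6 = 30/6 = 5

Forward pass:
ES_Site prep = 0; EF_Site prep = 8
ES_Demolition = 8; EF_Demolition = 8+3 = 11
ES_Excavation = 8; EF_Excavation = 8+15 = 23
ES_Foundation = max(EF_Demolition=11, EF_Excavation=23) = 23; EF_Foundation = 23+5 = 28
Expected project duration μ = 28 days. Critical path: Site prep → Excavation → Foundation.

Backward pass:
LF_Foundation = 28; LS_Foundation = 28−5 = 23
LF_Excavation = LS_Foundation = 23; LS_Excavation = 23−15 = 8
LF_Demolition = LS_Foundation = 23; LS_Demolition = 23−3 = 20
LF_Site prep = min(LS_Demolition=20, LS_Excavation=8) = 8; LS_Site prep = 8−8 = 0
Slack_Demolition = LS_Demolition − ES_Demolition = 20 − 8 = 12

12 days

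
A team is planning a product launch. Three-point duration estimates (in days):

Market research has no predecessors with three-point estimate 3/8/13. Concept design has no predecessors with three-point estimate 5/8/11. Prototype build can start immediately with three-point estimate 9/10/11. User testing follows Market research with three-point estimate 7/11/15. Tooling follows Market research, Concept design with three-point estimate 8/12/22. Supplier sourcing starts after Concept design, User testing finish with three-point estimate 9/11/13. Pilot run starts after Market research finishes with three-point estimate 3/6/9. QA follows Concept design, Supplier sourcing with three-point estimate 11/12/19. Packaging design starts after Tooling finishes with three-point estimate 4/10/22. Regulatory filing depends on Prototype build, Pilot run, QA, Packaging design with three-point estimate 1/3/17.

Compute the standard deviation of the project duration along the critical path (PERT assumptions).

te_Market research = (3 + 4·8 + 13)/6 = 48/6 = 8; σ²_Market research = ((13−3)/6)² = 2.778
te_Concept design = (5 + 4·8 + 11)/6 = 48/6 = 8; σ²_Concept design = ((11−5)/6)² = 1.000
te_Prototype build = (9 + 4·10 + 11)/6 = 60/6 = 10; σ²_Prototype build = ((11−9)/6)² = 0.111
te_User testing = (7 + 4·11 + 15)/6 = 66/6 = 11; σ²_User testing = ((15−7)/6)² = 1.778
te_Tooling = (8 + 4·12 + 22)/6 = 78/6 = 13; σ²_Tooling = ((22−8)/6)² = 5.444
te_Supplier sourcing = (9 + 4·11 + 13)/6 = 66/6 = 11; σ²_Supplier sourcing = ((13−9)/6)² = 0.444
te_Pilot run = (3 + 4·6 + 9)/6 = 36/6 = 6; σ²_Pilot run = ((9−3)/6)² = 1.000
te_QA = (11 + 4·12 + 19)/6 = 78/6 = 13; σ²_QA = ((19−11)/6)² = 1.778
te_Packaging design = (4 + 4·10 + 22)/6 = 66/6 = 11; σ²_Packaging design = ((22−4)/6)² = 9.000
te_Regulatory filing = (1 + 4·3 + 17)/6 = 30/6 = 5; σ²_Regulatory filing = ((17−1)/6)² = 7.111

Forward pass:
ES_Market research = 0; EF_Market research = 8
ES_Concept design = 0; EF_Concept design = 8
ES_Prototype build = 0; EF_Prototype build = 10
ES_User testing = 8; EF_User testing = 8+11 = 19
ES_Tooling = max(EF_Market research=8, EF_Concept design=8) = 8; EF_Tooling = 8+13 = 21
ES_Supplier sourcing = max(EF_Concept design=8, EF_User testing=19) = 19; EF_Supplier sourcing = 19+11 = 30
ES_Pilot run = 8; EF_Pilot run = 8+6 = 14
ES_QA = max(EF_Concept design=8, EF_Supplier sourcing=30) = 30; EF_QA = 30+13 = 43
ES_Packaging design = 21; EF_Packaging design = 21+11 = 32
ES_Regulatory filing = max(EF_Prototype build=10, EF_Pilot run=14, EF_QA=43, EF_Packaging design=32) = 43; EF_Regulatory filing = 43+5 = 48
Expected project duration μ = 48 days. Critical path: Market research → User testing → Supplier sourcing → QA → Regulatory filing.

Variance along critical path = 2.778 + 1.778 + 0.444 + 1.778 + 7.111 = 13.889
σ = √13.889 = 3.727 days

3.73 days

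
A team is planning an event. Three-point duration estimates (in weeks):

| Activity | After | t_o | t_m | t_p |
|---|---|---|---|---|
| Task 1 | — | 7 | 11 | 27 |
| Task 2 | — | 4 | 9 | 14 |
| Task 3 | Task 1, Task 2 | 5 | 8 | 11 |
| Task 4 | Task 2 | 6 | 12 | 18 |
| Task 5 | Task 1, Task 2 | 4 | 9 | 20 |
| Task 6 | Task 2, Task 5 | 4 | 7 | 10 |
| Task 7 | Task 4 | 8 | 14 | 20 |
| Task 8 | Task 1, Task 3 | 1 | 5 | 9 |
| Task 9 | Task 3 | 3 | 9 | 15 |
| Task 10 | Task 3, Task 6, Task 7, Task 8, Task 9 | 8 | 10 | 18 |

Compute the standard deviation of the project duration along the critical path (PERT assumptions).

te_Task 1 = (7 + 4·11 + 27)/6 = 78/6 = 13; σ²_Task 1 = ((27−7)/6)² = 11.111
te_Task 2 = (4 + 4·9 + 14)/6 = 54/6 = 9; σ²_Task 2 = ((14−4)/6)² = 2.778
te_Task 3 = (5 + 4·8 + 11)/6 = 48/6 = 8; σ²_Task 3 = ((11−5)/6)² = 1.000
te_Task 4 = (6 + 4·12 + 18)/6 = 72/6 = 12; σ²_Task 4 = ((18−6)/6)² = 4.000
te_Task 5 = (4 + 4·9 + 20)/6 = 60/6 = 10; σ²_Task 5 = ((20−4)/6)² = 7.111
te_Task 6 = (4 + 4·7 + 10)/6 = 42/6 = 7; σ²_Task 6 = ((10−4)/6)² = 1.000
te_Task 7 = (8 + 4·14 + 20)/6 = 84/6 = 14; σ²_Task 7 = ((20−8)/6)² = 4.000
te_Task 8 = (1 + 4·5 + 9)/6 = 30/6 = 5; σ²_Task 8 = ((9−1)/6)² = 1.778
te_Task 9 = (3 + 4·9 + 15)/6 = 54/6 = 9; σ²_Task 9 = ((15−3)/6)² = 4.000
te_Task 10 = (8 + 4·10 + 18)/6 = 66/6 = 11; σ²_Task 10 = ((18−8)/6)² = 2.778

Forward pass:
ES_Task 1 = 0; EF_Task 1 = 13
ES_Task 2 = 0; EF_Task 2 = 9
ES_Task 3 = max(EF_Task 1=13, EF_Task 2=9) = 13; EF_Task 3 = 13+8 = 21
ES_Task 4 = 9; EF_Task 4 = 9+12 = 21
ES_Task 5 = max(EF_Task 1=13, EF_Task 2=9) = 13; EF_Task 5 = 13+10 = 23
ES_Task 6 = max(EF_Task 2=9, EF_Task 5=23) = 23; EF_Task 6 = 23+7 = 30
ES_Task 7 = 21; EF_Task 7 = 21+14 = 35
ES_Task 8 = max(EF_Task 1=13, EF_Task 3=21) = 21; EF_Task 8 = 21+5 = 26
ES_Task 9 = 21; EF_Task 9 = 21+9 = 30
ES_Task 10 = max(EF_Task 3=21, EF_Task 6=30, EF_Task 7=35, EF_Task 8=26, EF_Task 9=30) = 35; EF_Task 10 = 35+11 = 46
Expected project duration μ = 46 weeks. Critical path: Task 2 → Task 4 → Task 7 → Task 10.

Variance along critical path = 2.778 + 4.000 + 4.000 + 2.778 = 13.556
σ = √13.556 = 3.682 weeks

3.68 weeks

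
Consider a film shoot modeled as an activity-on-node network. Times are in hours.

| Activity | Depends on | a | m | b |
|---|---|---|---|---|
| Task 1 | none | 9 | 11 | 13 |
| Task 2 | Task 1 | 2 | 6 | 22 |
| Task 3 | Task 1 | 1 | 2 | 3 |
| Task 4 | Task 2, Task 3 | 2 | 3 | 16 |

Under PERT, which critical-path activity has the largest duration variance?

te_Task 1 = (9 + 4·11 + 13)/6 = 66/6 = 11; σ²_Task 1 = ((13−9)/6)² = 0.444
te_Task 2 = (2 + 4·6 + 22)/6 = 48/6 = 8; σ²_Task 2 = ((22−2)/6)² = 11.111
te_Task 3 = (1 + 4·2 + 3)/6 = 12/6 = 2; σ²_Task 3 = ((3−1)/6)² = 0.111
te_Task 4 = (2 + 4·3 + 16)/6 = 30/6 = 5; σ²_Task 4 = ((16−2)/6)² = 5.444

Forward pass:
ES_Task 1 = 0; EF_Task 1 = 11
ES_Task 2 = 11; EF_Task 2 = 11+8 = 19
ES_Task 3 = 11; EF_Task 3 = 11+2 = 13
ES_Task 4 = max(EF_Task 2=19, EF_Task 3=13) = 19; EF_Task 4 = 19+5 = 24
Expected project duration μ = 24 hours. Critical path: Task 1 → Task 2 → Task 4.

Variances on critical path: σ²_Task 1=0.444, σ²_Task 2=11.111, σ²_Task 4=5.444.
Largest is σ²_Task 2 = 11.111.

Task 2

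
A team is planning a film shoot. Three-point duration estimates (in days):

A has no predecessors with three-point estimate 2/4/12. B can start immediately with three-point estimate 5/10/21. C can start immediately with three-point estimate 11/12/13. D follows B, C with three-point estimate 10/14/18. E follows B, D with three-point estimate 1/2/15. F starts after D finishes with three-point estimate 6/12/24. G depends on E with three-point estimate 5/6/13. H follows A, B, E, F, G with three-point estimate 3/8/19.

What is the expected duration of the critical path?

48 days

te_A = (2 + 4·4 + 12)/6 = 30/6 = 5
te_B = (5 + 4·10 + 21)/6 = 66/6 = 11
te_C = (11 + 4·12 + 13)/6 = 72/6 = 12
te_D = (10 + 4·14 + 18)/6 = 84/6 = 14
te_E = (1 + 4·2 + 15)/6 = 24/6 = 4
te_F = (6 + 4·12 + 24)/6 = 78/6 = 13
te_G = (5 + 4·6 + 13)/6 = 42/6 = 7
te_H = (3 + 4·8 + 19)/6 = 54/6 = 9

Forward pass:
ES_A = 0; EF_A = 5
ES_B = 0; EF_B = 11
ES_C = 0; EF_C = 12
ES_D = max(EF_B=11, EF_C=12) = 12; EF_D = 12+14 = 26
ES_E = max(EF_B=11, EF_D=26) = 26; EF_E = 26+4 = 30
ES_F = 26; EF_F = 26+13 = 39
ES_G = 30; EF_G = 30+7 = 37
ES_H = max(EF_A=5, EF_B=11, EF_E=30, EF_F=39, EF_G=37) = 39; EF_H = 39+9 = 48
Expected project duration μ = 48 days. Critical path: C → D → F → H.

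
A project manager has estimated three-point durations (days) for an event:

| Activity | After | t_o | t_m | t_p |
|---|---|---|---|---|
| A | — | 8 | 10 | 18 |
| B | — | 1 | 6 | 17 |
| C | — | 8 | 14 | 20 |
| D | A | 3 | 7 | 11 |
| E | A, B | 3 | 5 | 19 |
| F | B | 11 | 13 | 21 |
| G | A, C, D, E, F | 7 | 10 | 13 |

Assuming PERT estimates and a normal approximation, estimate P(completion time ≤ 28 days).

te_A = (8 + 4·10 + 18)/6 = 66/6 = 11; σ²_A = ((18−8)/6)² = 2.778
te_B = (1 + 4·6 + 17)/6 = 42/6 = 7; σ²_B = ((17−1)/6)² = 7.111
te_C = (8 + 4·14 + 20)/6 = 84/6 = 14; σ²_C = ((20−8)/6)² = 4.000
te_D = (3 + 4·7 + 11)/6 = 42/6 = 7; σ²_D = ((11−3)/6)² = 1.778
te_E = (3 + 4·5 + 19)/6 = 42/6 = 7; σ²_E = ((19−3)/6)² = 7.111
te_F = (11 + 4·13 + 21)/6 = 84/6 = 14; σ²_F = ((21−11)/6)² = 2.778
te_G = (7 + 4·10 + 13)/6 = 60/6 = 10; σ²_G = ((13−7)/6)² = 1.000

Forward pass:
ES_A = 0; EF_A = 11
ES_B = 0; EF_B = 7
ES_C = 0; EF_C = 14
ES_D = 11; EF_D = 11+7 = 18
ES_E = max(EF_A=11, EF_B=7) = 11; EF_E = 11+7 = 18
ES_F = 7; EF_F = 7+14 = 21
ES_G = max(EF_A=11, EF_C=14, EF_D=18, EF_E=18, EF_F=21) = 21; EF_G = 21+10 = 31
Expected project duration μ = 31 days. Critical path: B → F → G.

Variance along critical path = 7.111 + 2.778 + 1.000 = 10.889; σ = √10.889 = 3.300 days.
Z = (28 − 31) / 3.300 = -0.909
P(T ≤ 28) = Φ(-0.909) ≈ 0.182

0.182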